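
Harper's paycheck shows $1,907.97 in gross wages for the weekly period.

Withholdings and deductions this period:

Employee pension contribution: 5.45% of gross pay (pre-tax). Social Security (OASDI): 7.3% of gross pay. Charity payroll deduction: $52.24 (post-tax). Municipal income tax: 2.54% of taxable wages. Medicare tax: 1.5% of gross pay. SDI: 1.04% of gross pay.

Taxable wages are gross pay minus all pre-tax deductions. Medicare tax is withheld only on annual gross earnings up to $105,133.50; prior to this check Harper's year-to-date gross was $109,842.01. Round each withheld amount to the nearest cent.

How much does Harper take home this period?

Employee pension contribution: $1,907.97 × 0.0545 = $103.98
Taxable wages = $1,907.97 − $103.98 = $1,803.99
Municipal income tax: $1,803.99 × 0.0254 = $45.82
SDI: $1,907.97 × 0.0104 = $19.84
Social Security (OASDI): $1,907.97 × 0.073 = $139.28
Medicare tax: annual cap $105,133.50 already reached (YTD $109,842.01), so $0.00
Charity payroll deduction: $52.24
Total deductions = $103.98 + $45.82 + $19.84 + $139.28 + $0.00 + $52.24 = $361.16
Net pay = $1,907.97 − $361.16 = $1,546.81

$1,546.81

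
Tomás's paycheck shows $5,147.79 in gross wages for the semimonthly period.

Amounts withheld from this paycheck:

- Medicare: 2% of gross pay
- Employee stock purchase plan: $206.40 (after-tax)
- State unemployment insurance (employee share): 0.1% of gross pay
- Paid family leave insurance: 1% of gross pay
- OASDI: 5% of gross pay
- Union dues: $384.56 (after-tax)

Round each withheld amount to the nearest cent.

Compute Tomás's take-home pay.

Paid family leave insurance: $5,147.79 × 0.01 = $51.48
OASDI: $5,147.79 × 0.05 = $257.39
State unemployment insurance (employee share): $5,147.79 × 0.001 = $5.15
Medicare: $5,147.79 × 0.02 = $102.96
Union dues: $384.56
Employee stock purchase plan: $206.40
Total deductions = $51.48 + $257.39 + $5.15 + $102.96 + $384.56 + $206.40 = $1,007.94
Net pay = $5,147.79 − $1,007.94 = $4,139.85

$4,139.85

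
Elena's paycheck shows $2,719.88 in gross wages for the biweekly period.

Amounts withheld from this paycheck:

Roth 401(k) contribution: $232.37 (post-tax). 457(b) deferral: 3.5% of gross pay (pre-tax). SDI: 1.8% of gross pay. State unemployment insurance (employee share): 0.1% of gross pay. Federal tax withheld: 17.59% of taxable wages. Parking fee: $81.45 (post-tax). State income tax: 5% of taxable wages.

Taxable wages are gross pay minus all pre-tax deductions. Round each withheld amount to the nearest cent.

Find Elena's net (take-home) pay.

457(b) deferral: $2,719.88 × 0.035 = $95.20
Taxable wages = $2,719.88 − $95.20 = $2,624.68
State income tax: $2,624.68 × 0.05 = $131.23
Federal tax withheld: $2,624.68 × 0.1759 = $461.68
State unemployment insurance (employee share): $2,719.88 × 0.001 = $2.72
SDI: $2,719.88 × 0.018 = $48.96
Roth 401(k) contribution: $232.37
Parking fee: $81.45
Total deductions = $95.20 + $131.23 + $461.68 + $2.72 + $48.96 + $232.37 + $81.45 = $1,053.61
Net pay = $2,719.88 − $1,053.61 = $1,666.27

$1,666.27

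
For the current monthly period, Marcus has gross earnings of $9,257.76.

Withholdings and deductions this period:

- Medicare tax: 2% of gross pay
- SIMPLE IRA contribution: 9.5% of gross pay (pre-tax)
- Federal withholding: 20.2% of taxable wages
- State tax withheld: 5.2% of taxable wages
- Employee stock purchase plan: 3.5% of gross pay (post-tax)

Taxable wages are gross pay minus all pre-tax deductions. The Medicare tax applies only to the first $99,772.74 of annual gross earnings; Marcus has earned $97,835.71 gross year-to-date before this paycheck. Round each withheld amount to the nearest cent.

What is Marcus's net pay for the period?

SIMPLE IRA contribution: $9,257.76 × 0.095 = $879.49
Taxable wages = $9,257.76 − $879.49 = $8,378.27
Federal withholding: $8,378.27 × 0.202 = $1,692.41
State tax withheld: $8,378.27 × 0.052 = $435.67
Medicare tax: only $99,772.74 − $97,835.71 = $1,937.03 of this check is subject → $1,937.03 × 0.02 = $38.74
Employee stock purchase plan: $9,257.76 × 0.035 = $324.02
Total deductions = $879.49 + $1,692.41 + $435.67 + $38.74 + $324.02 = $3,370.33
Net pay = $9,257.76 − $3,370.33 = $5,887.43

$5,887.43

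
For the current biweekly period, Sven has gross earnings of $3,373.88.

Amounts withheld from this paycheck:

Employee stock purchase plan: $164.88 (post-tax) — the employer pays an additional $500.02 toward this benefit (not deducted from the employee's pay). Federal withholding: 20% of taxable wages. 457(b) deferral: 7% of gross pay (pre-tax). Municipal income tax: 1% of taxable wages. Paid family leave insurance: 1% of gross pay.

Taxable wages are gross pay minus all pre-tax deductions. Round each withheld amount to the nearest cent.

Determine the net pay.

457(b) deferral: $3,373.88 × 0.07 = $236.17
Taxable wages = $3,373.88 − $236.17 = $3,137.71
Municipal income tax: $3,137.71 × 0.01 = $31.38
Federal withholding: $3,137.71 × 0.2 = $627.54
Paid family leave insurance: $3,373.88 × 0.01 = $33.74
Employee stock purchase plan: $164.88
(Employer's $500.02 toward employee stock purchase plan is not withheld from the employee.)
Total deductions = $236.17 + $31.38 + $627.54 + $33.74 + $164.88 = $1,093.71
Net pay = $3,373.88 − $1,093.71 = $2,280.17

$2,280.17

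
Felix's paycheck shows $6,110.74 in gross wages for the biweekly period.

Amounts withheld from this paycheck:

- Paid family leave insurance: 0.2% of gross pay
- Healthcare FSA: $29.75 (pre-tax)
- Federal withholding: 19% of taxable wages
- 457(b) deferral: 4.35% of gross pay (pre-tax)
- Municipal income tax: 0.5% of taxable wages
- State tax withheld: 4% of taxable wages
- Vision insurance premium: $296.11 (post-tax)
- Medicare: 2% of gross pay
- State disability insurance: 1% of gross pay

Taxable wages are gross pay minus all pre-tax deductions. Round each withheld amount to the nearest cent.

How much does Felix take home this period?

$3,956.95

457(b) deferral: $6,110.74 × 0.0435 = $265.82
Healthcare FSA: $29.75
Pre-tax total = $265.82 + $29.75 = $295.57
Taxable wages = $6,110.74 − $295.57 = $5,815.17
State tax withheld: $5,815.17 × 0.04 = $232.61
Municipal income tax: $5,815.17 × 0.005 = $29.08
Federal withholding: $5,815.17 × 0.19 = $1,104.88
Paid family leave insurance: $6,110.74 × 0.002 = $12.22
Medicare: $6,110.74 × 0.02 = $122.21
State disability insurance: $6,110.74 × 0.01 = $61.11
Vision insurance premium: $296.11
Total deductions = $265.82 + $29.75 + $232.61 + $29.08 + $1,104.88 + $12.22 + $122.21 + $61.11 + $296.11 = $2,153.79
Net pay = $6,110.74 − $2,153.79 = $3,956.95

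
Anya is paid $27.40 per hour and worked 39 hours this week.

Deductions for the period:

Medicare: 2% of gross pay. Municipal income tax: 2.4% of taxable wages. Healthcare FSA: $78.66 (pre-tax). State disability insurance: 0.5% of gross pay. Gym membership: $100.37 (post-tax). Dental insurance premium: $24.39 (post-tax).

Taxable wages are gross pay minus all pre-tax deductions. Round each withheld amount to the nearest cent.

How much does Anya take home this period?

Gross pay: 39 × $27.40 = $1,068.60
Healthcare FSA: $78.66
Taxable wages = $1,068.60 − $78.66 = $989.94
Municipal income tax: $989.94 × 0.024 = $23.76
Medicare: $1,068.60 × 0.02 = $21.37
State disability insurance: $1,068.60 × 0.005 = $5.34
Gym membership: $100.37
Dental insurance premium: $24.39
Total deductions = $78.66 + $23.76 + $21.37 + $5.34 + $100.37 + $24.39 = $253.89
Net pay = $1,068.60 − $253.89 = $814.71

$814.71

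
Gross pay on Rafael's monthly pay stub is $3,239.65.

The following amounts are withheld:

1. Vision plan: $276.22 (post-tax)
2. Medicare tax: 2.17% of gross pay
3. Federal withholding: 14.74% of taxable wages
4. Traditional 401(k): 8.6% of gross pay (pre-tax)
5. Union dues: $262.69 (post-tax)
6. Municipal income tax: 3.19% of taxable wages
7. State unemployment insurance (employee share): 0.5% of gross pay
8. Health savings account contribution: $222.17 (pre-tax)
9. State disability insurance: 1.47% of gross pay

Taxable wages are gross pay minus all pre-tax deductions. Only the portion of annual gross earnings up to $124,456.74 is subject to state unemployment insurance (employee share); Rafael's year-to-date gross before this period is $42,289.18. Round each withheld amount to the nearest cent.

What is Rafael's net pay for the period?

$1,574.76

Health savings account contribution: $222.17
Traditional 401(k): $3,239.65 × 0.086 = $278.61
Pre-tax total = $222.17 + $278.61 = $500.78
Taxable wages = $3,239.65 − $500.78 = $2,738.87
Municipal income tax: $2,738.87 × 0.0319 = $87.37
Federal withholding: $2,738.87 × 0.1474 = $403.71
State disability insurance: $3,239.65 × 0.0147 = $47.62
State unemployment insurance (employee share): cap not yet reached, full $3,239.65 is subject → $3,239.65 × 0.005 = $16.20
Medicare tax: $3,239.65 × 0.0217 = $70.30
Union dues: $262.69
Vision plan: $276.22
Total deductions = $222.17 + $278.61 + $87.37 + $403.71 + $47.62 + $16.20 + $70.30 + $262.69 + $276.22 = $1,664.89
Net pay = $3,239.65 − $1,664.89 = $1,574.76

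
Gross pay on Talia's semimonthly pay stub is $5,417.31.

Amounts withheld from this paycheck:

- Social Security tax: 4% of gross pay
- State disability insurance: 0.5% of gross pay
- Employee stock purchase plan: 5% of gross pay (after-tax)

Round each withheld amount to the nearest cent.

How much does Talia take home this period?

State disability insurance: $5,417.31 × 0.005 = $27.09
Social Security tax: $5,417.31 × 0.04 = $216.69
Employee stock purchase plan: $5,417.31 × 0.05 = $270.87
Total deductions = $27.09 + $216.69 + $270.87 = $514.65
Net pay = $5,417.31 − $514.65 = $4,902.66

$4,902.66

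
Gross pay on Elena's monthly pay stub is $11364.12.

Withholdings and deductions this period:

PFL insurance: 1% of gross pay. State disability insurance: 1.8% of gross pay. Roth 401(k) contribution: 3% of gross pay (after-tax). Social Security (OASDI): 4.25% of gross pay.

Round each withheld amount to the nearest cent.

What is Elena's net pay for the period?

$10222.03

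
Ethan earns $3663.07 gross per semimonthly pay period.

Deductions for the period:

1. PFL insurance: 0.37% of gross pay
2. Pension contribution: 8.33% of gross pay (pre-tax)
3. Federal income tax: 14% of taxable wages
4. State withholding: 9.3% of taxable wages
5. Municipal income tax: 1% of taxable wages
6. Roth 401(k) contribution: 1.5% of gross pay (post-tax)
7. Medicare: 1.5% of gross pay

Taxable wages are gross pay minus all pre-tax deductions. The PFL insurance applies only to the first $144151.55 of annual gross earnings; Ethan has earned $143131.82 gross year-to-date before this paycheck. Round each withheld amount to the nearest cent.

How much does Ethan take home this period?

Pension contribution: $3663.07 × 0.0833 = $305.13
Taxable wages = $3663.07 − $305.13 = $3357.94
Municipal income tax: $3357.94 × 0.01 = $33.58
Federal income tax: $3357.94 × 0.14 = $470.11
State withholding: $3357.94 × 0.093 = $312.29
Medicare: $3663.07 × 0.015 = $54.95
PFL insurance: only $144151.55 − $143131.82 = $1019.73 of this check is subject → $1019.73 × 0.0037 = $3.77
Roth 401(k) contribution: $3663.07 × 0.015 = $54.95
Total deductions = $305.13 + $33.58 + $470.11 + $312.29 + $54.95 + $3.77 + $54.95 = $1234.78
Net pay = $3663.07 − $1234.78 = $2428.29

$2428.29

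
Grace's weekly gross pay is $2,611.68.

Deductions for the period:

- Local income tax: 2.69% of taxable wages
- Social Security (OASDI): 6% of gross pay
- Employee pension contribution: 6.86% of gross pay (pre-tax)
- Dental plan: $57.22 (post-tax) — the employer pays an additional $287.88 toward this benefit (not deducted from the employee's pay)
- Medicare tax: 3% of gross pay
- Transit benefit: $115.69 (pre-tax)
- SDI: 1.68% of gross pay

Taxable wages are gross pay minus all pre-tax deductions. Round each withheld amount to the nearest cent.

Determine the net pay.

Transit benefit: $115.69
Employee pension contribution: $2,611.68 × 0.0686 = $179.16
Pre-tax total = $115.69 + $179.16 = $294.85
Taxable wages = $2,611.68 − $294.85 = $2,316.83
Local income tax: $2,316.83 × 0.0269 = $62.32
Social Security (OASDI): $2,611.68 × 0.06 = $156.70
SDI: $2,611.68 × 0.0168 = $43.88
Medicare tax: $2,611.68 × 0.03 = $78.35
Dental plan: $57.22
(Employer's $287.88 toward dental plan is not withheld from the employee.)
Total deductions = $115.69 + $179.16 + $62.32 + $156.70 + $43.88 + $78.35 + $57.22 = $693.32
Net pay = $2,611.68 − $693.32 = $1,918.36

$1,918.36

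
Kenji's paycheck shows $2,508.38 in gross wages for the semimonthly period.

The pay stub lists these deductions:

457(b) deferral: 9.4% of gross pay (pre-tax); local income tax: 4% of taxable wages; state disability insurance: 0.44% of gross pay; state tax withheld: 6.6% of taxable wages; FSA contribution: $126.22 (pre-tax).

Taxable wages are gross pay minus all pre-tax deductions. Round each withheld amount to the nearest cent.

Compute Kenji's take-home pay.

FSA contribution: $126.22
457(b) deferral: $2,508.38 × 0.094 = $235.79
Pre-tax total = $126.22 + $235.79 = $362.01
Taxable wages = $2,508.38 − $362.01 = $2,146.37
State tax withheld: $2,146.37 × 0.066 = $141.66
Local income tax: $2,146.37 × 0.04 = $85.85
State disability insurance: $2,508.38 × 0.0044 = $11.04
Total deductions = $126.22 + $235.79 + $141.66 + $85.85 + $11.04 = $600.56
Net pay = $2,508.38 − $600.56 = $1,907.82

$1,907.82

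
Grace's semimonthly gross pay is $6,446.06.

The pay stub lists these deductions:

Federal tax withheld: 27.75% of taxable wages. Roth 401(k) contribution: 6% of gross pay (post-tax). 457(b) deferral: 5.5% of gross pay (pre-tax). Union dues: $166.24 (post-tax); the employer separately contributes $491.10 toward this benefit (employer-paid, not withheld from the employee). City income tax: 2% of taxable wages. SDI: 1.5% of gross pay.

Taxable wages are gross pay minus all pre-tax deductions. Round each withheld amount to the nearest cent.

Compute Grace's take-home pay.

457(b) deferral: $6,446.06 × 0.055 = $354.53
Taxable wages = $6,446.06 − $354.53 = $6,091.53
Federal tax withheld: $6,091.53 × 0.2775 = $1,690.40
City income tax: $6,091.53 × 0.02 = $121.83
SDI: $6,446.06 × 0.015 = $96.69
Roth 401(k) contribution: $6,446.06 × 0.06 = $386.76
Union dues: $166.24
(Employer's $491.10 toward union dues is not withheld from the employee.)
Total deductions = $354.53 + $1,690.40 + $121.83 + $96.69 + $386.76 + $166.24 = $2,816.45
Net pay = $6,446.06 − $2,816.45 = $3,629.61

$3,629.61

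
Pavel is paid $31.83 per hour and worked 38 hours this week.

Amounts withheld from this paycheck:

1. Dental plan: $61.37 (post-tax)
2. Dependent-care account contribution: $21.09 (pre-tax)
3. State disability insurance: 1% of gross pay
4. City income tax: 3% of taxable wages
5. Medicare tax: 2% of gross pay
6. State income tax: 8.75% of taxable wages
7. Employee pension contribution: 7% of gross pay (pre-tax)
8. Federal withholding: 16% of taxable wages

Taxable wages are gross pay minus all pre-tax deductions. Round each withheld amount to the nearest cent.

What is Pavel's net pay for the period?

$699.83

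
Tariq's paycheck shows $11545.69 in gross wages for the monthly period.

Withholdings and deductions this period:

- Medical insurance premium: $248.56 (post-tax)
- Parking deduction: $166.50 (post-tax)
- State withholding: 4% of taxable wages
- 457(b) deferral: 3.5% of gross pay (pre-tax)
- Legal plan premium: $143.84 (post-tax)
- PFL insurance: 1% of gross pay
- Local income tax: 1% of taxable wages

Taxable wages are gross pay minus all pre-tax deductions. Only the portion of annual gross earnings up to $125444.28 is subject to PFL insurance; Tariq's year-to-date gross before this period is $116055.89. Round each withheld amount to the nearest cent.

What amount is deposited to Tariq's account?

457(b) deferral: $11545.69 × 0.035 = $404.10
Taxable wages = $11545.69 − $404.10 = $11141.59
State withholding: $11141.59 × 0.04 = $445.66
Local income tax: $11141.59 × 0.01 = $111.42
PFL insurance: only $125444.28 − $116055.89 = $9388.39 of this check is subject → $9388.39 × 0.01 = $93.88
Medical insurance premium: $248.56
Parking deduction: $166.50
Legal plan premium: $143.84
Total deductions = $404.10 + $445.66 + $111.42 + $93.88 + $248.56 + $166.50 + $143.84 = $1613.96
Net pay = $11545.69 − $1613.96 = $9931.73

$9931.73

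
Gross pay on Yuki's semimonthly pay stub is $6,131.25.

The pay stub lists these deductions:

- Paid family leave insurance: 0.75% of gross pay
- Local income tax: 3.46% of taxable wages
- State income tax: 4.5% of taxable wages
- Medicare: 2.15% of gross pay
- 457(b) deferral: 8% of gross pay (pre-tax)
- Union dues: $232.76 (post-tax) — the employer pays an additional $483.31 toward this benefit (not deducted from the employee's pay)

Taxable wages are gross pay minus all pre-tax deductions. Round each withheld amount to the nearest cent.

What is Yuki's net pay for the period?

$4,781.19

457(b) deferral: $6,131.25 × 0.08 = $490.50
Taxable wages = $6,131.25 − $490.50 = $5,640.75
State income tax: $5,640.75 × 0.045 = $253.83
Local income tax: $5,640.75 × 0.0346 = $195.17
Paid family leave insurance: $6,131.25 × 0.0075 = $45.98
Medicare: $6,131.25 × 0.0215 = $131.82
Union dues: $232.76
(Employer's $483.31 toward union dues is not withheld from the employee.)
Total deductions = $490.50 + $253.83 + $195.17 + $45.98 + $131.82 + $232.76 = $1,350.06
Net pay = $6,131.25 − $1,350.06 = $4,781.19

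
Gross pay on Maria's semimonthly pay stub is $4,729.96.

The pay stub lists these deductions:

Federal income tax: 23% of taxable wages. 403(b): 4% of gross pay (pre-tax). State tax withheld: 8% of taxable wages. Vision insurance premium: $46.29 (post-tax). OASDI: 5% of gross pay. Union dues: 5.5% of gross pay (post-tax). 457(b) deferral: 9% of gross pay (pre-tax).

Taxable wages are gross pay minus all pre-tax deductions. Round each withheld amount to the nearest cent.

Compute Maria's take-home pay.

$2,296.46

457(b) deferral: $4,729.96 × 0.09 = $425.70
403(b): $4,729.96 × 0.04 = $189.20
Pre-tax total = $425.70 + $189.20 = $614.90
Taxable wages = $4,729.96 − $614.90 = $4,115.06
State tax withheld: $4,115.06 × 0.08 = $329.20
Federal income tax: $4,115.06 × 0.23 = $946.46
OASDI: $4,729.96 × 0.05 = $236.50
Union dues: $4,729.96 × 0.055 = $260.15
Vision insurance premium: $46.29
Total deductions = $425.70 + $189.20 + $329.20 + $946.46 + $236.50 + $260.15 + $46.29 = $2,433.50
Net pay = $4,729.96 − $2,433.50 = $2,296.46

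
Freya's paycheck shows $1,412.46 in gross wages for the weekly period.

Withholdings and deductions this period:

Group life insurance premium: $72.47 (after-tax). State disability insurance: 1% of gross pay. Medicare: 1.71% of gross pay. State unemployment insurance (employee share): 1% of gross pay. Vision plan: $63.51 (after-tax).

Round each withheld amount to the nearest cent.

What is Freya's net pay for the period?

$1,224.09

State unemployment insurance (employee share): $1,412.46 × 0.01 = $14.12
Medicare: $1,412.46 × 0.0171 = $24.15
State disability insurance: $1,412.46 × 0.01 = $14.12
Group life insurance premium: $72.47
Vision plan: $63.51
Total deductions = $14.12 + $24.15 + $14.12 + $72.47 + $63.51 = $188.37
Net pay = $1,412.46 − $188.37 = $1,224.09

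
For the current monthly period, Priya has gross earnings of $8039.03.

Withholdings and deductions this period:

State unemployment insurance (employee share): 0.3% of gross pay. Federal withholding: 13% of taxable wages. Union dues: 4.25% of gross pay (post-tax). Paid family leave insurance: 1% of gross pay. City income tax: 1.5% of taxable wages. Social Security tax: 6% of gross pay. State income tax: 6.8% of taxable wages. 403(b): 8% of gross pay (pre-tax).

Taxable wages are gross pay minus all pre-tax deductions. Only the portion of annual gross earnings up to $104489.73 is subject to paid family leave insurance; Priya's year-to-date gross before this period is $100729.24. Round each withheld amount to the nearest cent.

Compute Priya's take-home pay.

403(b): $8039.03 × 0.08 = $643.12
Taxable wages = $8039.03 − $643.12 = $7395.91
City income tax: $7395.91 × 0.015 = $110.94
State income tax: $7395.91 × 0.068 = $502.92
Federal withholding: $7395.91 × 0.13 = $961.47
State unemployment insurance (employee share): $8039.03 × 0.003 = $24.12
Social Security tax: $8039.03 × 0.06 = $482.34
Paid family leave insurance: only $104489.73 − $100729.24 = $3760.49 of this check is subject → $3760.49 × 0.01 = $37.60
Union dues: $8039.03 × 0.0425 = $341.66
Total deductions = $643.12 + $110.94 + $502.92 + $961.47 + $24.12 + $482.34 + $37.60 + $341.66 = $3104.17
Net pay = $8039.03 − $3104.17 = $4934.86

$4934.86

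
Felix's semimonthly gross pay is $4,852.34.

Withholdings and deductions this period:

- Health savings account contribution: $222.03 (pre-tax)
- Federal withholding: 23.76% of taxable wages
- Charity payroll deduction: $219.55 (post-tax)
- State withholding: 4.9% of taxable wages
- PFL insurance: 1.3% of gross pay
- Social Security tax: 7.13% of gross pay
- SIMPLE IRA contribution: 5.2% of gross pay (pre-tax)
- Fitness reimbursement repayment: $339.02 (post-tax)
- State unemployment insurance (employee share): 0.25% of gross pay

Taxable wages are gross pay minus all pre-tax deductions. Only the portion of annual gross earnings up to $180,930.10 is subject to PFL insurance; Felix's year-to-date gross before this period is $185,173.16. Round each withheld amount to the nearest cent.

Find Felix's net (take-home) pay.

$2,206.59

SIMPLE IRA contribution: $4,852.34 × 0.052 = $252.32
Health savings account contribution: $222.03
Pre-tax total = $252.32 + $222.03 = $474.35
Taxable wages = $4,852.34 − $474.35 = $4,377.99
Federal withholding: $4,377.99 × 0.2376 = $1,040.21
State withholding: $4,377.99 × 0.049 = $214.52
State unemployment insurance (employee share): $4,852.34 × 0.0025 = $12.13
PFL insurance: annual cap $180,930.10 already reached (YTD $185,173.16), so $0.00
Social Security tax: $4,852.34 × 0.0713 = $345.97
Fitness reimbursement repayment: $339.02
Charity payroll deduction: $219.55
Total deductions = $252.32 + $222.03 + $1,040.21 + $214.52 + $12.13 + $0.00 + $345.97 + $339.02 + $219.55 = $2,645.75
Net pay = $4,852.34 − $2,645.75 = $2,206.59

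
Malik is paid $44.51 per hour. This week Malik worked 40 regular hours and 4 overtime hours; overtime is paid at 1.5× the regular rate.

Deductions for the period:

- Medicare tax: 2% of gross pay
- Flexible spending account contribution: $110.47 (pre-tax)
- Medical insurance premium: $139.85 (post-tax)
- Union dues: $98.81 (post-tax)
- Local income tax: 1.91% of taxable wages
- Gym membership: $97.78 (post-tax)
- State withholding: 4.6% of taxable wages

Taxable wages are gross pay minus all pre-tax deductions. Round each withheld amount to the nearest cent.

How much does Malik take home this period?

$1,433.50

Regular pay: 40 × $44.51 = $1,780.40
Overtime pay: 4 × $44.51 × 1.5 = $267.06
Gross pay = $1,780.40 + $267.06 = $2,047.46
Flexible spending account contribution: $110.47
Taxable wages = $2,047.46 − $110.47 = $1,936.99
Local income tax: $1,936.99 × 0.0191 = $37.00
State withholding: $1,936.99 × 0.046 = $89.10
Medicare tax: $2,047.46 × 0.02 = $40.95
Medical insurance premium: $139.85
Union dues: $98.81
Gym membership: $97.78
Total deductions = $110.47 + $37.00 + $89.10 + $40.95 + $139.85 + $98.81 + $97.78 = $613.96
Net pay = $2,047.46 − $613.96 = $1,433.50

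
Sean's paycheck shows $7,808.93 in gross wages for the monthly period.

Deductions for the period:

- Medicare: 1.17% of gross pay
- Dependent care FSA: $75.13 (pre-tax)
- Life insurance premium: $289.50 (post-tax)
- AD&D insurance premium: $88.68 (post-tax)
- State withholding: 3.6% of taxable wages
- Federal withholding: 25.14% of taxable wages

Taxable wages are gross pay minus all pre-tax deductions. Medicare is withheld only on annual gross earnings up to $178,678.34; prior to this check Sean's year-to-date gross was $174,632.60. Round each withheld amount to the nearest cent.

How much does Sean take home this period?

Dependent care FSA: $75.13
Taxable wages = $7,808.93 − $75.13 = $7,733.80
State withholding: $7,733.80 × 0.036 = $278.42
Federal withholding: $7,733.80 × 0.2514 = $1,944.28
Medicare: only $178,678.34 − $174,632.60 = $4,045.74 of this check is subject → $4,045.74 × 0.0117 = $47.34
Life insurance premium: $289.50
AD&D insurance premium: $88.68
Total deductions = $75.13 + $278.42 + $1,944.28 + $47.34 + $289.50 + $88.68 = $2,723.35
Net pay = $7,808.93 − $2,723.35 = $5,085.58

$5,085.58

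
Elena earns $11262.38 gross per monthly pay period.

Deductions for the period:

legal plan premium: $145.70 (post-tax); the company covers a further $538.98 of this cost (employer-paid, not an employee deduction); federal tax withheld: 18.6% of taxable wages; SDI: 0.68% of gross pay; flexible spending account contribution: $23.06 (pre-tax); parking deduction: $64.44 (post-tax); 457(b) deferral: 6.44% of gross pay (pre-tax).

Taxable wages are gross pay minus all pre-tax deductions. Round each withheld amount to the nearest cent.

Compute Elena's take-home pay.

Flexible spending account contribution: $23.06
457(b) deferral: $11262.38 × 0.0644 = $725.30
Pre-tax total = $23.06 + $725.30 = $748.36
Taxable wages = $11262.38 − $748.36 = $10514.02
Federal tax withheld: $10514.02 × 0.186 = $1955.61
SDI: $11262.38 × 0.0068 = $76.58
Parking deduction: $64.44
Legal plan premium: $145.70
(Employer's $538.98 toward legal plan premium is not withheld from the employee.)
Total deductions = $23.06 + $725.30 + $1955.61 + $76.58 + $64.44 + $145.70 = $2990.69
Net pay = $11262.38 − $2990.69 = $8271.69

$8271.69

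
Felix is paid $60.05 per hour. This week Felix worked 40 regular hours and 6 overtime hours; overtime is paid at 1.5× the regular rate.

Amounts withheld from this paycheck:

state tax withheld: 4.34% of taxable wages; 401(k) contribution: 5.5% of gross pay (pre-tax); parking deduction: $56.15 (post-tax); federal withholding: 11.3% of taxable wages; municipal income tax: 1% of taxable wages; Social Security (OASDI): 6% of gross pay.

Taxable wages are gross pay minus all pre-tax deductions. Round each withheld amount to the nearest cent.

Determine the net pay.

Regular pay: 40 × $60.05 = $2402.00
Overtime pay: 6 × $60.05 × 1.5 = $540.45
Gross pay = $2402.00 + $540.45 = $2942.45
401(k) contribution: $2942.45 × 0.055 = $161.83
Taxable wages = $2942.45 − $161.83 = $2780.62
Municipal income tax: $2780.62 × 0.01 = $27.81
Federal withholding: $2780.62 × 0.113 = $314.21
State tax withheld: $2780.62 × 0.0434 = $120.68
Social Security (OASDI): $2942.45 × 0.06 = $176.55
Parking deduction: $56.15
Total deductions = $161.83 + $27.81 + $314.21 + $120.68 + $176.55 + $56.15 = $857.23
Net pay = $2942.45 − $857.23 = $2085.22

$2085.22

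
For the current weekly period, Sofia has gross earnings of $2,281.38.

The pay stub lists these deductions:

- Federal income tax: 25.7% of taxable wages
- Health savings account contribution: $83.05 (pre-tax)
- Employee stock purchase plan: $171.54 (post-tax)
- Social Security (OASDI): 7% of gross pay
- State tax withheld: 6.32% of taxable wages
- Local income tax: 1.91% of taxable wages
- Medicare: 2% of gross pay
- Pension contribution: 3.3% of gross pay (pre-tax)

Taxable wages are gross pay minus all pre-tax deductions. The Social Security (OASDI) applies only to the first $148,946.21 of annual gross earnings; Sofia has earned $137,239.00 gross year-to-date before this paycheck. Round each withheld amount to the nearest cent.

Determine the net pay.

$1,025.82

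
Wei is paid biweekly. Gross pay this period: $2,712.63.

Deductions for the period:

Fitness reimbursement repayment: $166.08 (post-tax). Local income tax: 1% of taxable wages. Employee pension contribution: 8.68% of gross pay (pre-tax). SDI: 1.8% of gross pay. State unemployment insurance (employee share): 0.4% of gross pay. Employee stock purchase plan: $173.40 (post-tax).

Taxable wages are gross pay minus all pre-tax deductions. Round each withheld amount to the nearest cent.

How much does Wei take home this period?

$2,053.24

Employee pension contribution: $2,712.63 × 0.0868 = $235.46
Taxable wages = $2,712.63 − $235.46 = $2,477.17
Local income tax: $2,477.17 × 0.01 = $24.77
SDI: $2,712.63 × 0.018 = $48.83
State unemployment insurance (employee share): $2,712.63 × 0.004 = $10.85
Fitness reimbursement repayment: $166.08
Employee stock purchase plan: $173.40
Total deductions = $235.46 + $24.77 + $48.83 + $10.85 + $166.08 + $173.40 = $659.39
Net pay = $2,712.63 − $659.39 = $2,053.24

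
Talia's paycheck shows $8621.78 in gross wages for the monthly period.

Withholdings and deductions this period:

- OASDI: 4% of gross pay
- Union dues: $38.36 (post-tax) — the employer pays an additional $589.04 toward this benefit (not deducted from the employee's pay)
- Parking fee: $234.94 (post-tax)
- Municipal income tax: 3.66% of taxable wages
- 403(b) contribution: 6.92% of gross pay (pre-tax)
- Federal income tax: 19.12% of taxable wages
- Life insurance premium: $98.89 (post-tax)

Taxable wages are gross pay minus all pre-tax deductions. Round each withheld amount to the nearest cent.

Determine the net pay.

403(b) contribution: $8621.78 × 0.0692 = $596.63
Taxable wages = $8621.78 − $596.63 = $8025.15
Federal income tax: $8025.15 × 0.1912 = $1534.41
Municipal income tax: $8025.15 × 0.0366 = $293.72
OASDI: $8621.78 × 0.04 = $344.87
Parking fee: $234.94
Union dues: $38.36
Life insurance premium: $98.89
(Employer's $589.04 toward union dues is not withheld from the employee.)
Total deductions = $596.63 + $1534.41 + $293.72 + $344.87 + $234.94 + $38.36 + $98.89 = $3141.82
Net pay = $8621.78 − $3141.82 = $5479.96

$5479.96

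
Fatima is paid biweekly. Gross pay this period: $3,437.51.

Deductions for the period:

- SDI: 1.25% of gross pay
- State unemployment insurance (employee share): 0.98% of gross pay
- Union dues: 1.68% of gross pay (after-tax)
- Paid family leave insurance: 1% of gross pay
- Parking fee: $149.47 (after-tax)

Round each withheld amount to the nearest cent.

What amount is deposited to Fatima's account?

$3,119.25

State unemployment insurance (employee share): $3,437.51 × 0.0098 = $33.69
SDI: $3,437.51 × 0.0125 = $42.97
Paid family leave insurance: $3,437.51 × 0.01 = $34.38
Union dues: $3,437.51 × 0.0168 = $57.75
Parking fee: $149.47
Total deductions = $33.69 + $42.97 + $34.38 + $57.75 + $149.47 = $318.26
Net pay = $3,437.51 − $318.26 = $3,119.25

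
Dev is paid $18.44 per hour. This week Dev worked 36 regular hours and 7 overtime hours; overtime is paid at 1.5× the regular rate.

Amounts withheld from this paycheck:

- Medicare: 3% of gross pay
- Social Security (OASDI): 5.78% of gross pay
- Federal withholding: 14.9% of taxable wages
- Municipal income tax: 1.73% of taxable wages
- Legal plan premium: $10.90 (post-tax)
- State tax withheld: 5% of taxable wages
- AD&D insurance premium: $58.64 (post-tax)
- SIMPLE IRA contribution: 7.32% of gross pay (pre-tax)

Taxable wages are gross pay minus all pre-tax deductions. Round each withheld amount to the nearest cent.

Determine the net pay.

$477.98

Regular pay: 36 × $18.44 = $663.84
Overtime pay: 7 × $18.44 × 1.5 = $193.62
Gross pay = $663.84 + $193.62 = $857.46
SIMPLE IRA contribution: $857.46 × 0.0732 = $62.77
Taxable wages = $857.46 − $62.77 = $794.69
Federal withholding: $794.69 × 0.149 = $118.41
Municipal income tax: $794.69 × 0.0173 = $13.75
State tax withheld: $794.69 × 0.05 = $39.73
Social Security (OASDI): $857.46 × 0.0578 = $49.56
Medicare: $857.46 × 0.03 = $25.72
AD&D insurance premium: $58.64
Legal plan premium: $10.90
Total deductions = $62.77 + $118.41 + $13.75 + $39.73 + $49.56 + $25.72 + $58.64 + $10.90 = $379.48
Net pay = $857.46 − $379.48 = $477.98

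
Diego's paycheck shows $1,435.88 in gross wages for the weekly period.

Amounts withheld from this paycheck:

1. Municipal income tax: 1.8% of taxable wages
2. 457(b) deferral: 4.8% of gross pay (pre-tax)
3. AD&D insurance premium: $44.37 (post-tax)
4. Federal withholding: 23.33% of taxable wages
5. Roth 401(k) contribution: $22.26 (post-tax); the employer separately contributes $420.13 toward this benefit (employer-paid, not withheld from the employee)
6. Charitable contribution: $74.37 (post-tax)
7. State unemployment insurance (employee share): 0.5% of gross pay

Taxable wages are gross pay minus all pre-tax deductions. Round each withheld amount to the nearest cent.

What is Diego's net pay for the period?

$875.26

457(b) deferral: $1,435.88 × 0.048 = $68.92
Taxable wages = $1,435.88 − $68.92 = $1,366.96
Municipal income tax: $1,366.96 × 0.018 = $24.61
Federal withholding: $1,366.96 × 0.2333 = $318.91
State unemployment insurance (employee share): $1,435.88 × 0.005 = $7.18
Charitable contribution: $74.37
AD&D insurance premium: $44.37
Roth 401(k) contribution: $22.26
(Employer's $420.13 toward Roth 401(k) contribution is not withheld from the employee.)
Total deductions = $68.92 + $24.61 + $318.91 + $7.18 + $74.37 + $44.37 + $22.26 = $560.62
Net pay = $1,435.88 − $560.62 = $875.26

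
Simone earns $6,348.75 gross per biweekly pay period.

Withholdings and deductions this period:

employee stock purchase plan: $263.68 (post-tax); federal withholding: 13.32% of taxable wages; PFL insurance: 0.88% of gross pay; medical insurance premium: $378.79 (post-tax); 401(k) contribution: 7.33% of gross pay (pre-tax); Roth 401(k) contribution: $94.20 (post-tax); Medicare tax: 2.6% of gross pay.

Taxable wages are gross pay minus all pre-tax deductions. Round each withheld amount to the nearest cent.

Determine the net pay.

$4,142.11

401(k) contribution: $6,348.75 × 0.0733 = $465.36
Taxable wages = $6,348.75 − $465.36 = $5,883.39
Federal withholding: $5,883.39 × 0.1332 = $783.67
Medicare tax: $6,348.75 × 0.026 = $165.07
PFL insurance: $6,348.75 × 0.0088 = $55.87
Roth 401(k) contribution: $94.20
Employee stock purchase plan: $263.68
Medical insurance premium: $378.79
Total deductions = $465.36 + $783.67 + $165.07 + $55.87 + $94.20 + $263.68 + $378.79 = $2,206.64
Net pay = $6,348.75 − $2,206.64 = $4,142.11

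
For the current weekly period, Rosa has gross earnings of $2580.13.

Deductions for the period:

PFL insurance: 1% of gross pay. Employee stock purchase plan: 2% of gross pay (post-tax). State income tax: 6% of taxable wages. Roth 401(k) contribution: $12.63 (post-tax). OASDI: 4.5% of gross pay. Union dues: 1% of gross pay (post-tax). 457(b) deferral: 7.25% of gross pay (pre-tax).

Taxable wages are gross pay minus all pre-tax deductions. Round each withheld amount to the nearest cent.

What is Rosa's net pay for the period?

$2017.55

457(b) deferral: $2580.13 × 0.0725 = $187.06
Taxable wages = $2580.13 − $187.06 = $2393.07
State income tax: $2393.07 × 0.06 = $143.58
PFL insurance: $2580.13 × 0.01 = $25.80
OASDI: $2580.13 × 0.045 = $116.11
Union dues: $2580.13 × 0.01 = $25.80
Roth 401(k) contribution: $12.63
Employee stock purchase plan: $2580.13 × 0.02 = $51.60
Total deductions = $187.06 + $143.58 + $25.80 + $116.11 + $25.80 + $12.63 + $51.60 = $562.58
Net pay = $2580.13 − $562.58 = $2017.55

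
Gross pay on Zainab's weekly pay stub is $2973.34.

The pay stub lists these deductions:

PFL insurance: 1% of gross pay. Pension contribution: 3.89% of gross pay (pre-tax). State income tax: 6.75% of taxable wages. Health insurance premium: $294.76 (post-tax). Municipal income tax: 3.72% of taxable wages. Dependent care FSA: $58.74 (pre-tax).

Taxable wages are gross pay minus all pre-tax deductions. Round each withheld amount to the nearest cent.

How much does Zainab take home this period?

Dependent care FSA: $58.74
Pension contribution: $2973.34 × 0.0389 = $115.66
Pre-tax total = $58.74 + $115.66 = $174.40
Taxable wages = $2973.34 − $174.40 = $2798.94
State income tax: $2798.94 × 0.0675 = $188.93
Municipal income tax: $2798.94 × 0.0372 = $104.12
PFL insurance: $2973.34 × 0.01 = $29.73
Health insurance premium: $294.76
Total deductions = $58.74 + $115.66 + $188.93 + $104.12 + $29.73 + $294.76 = $791.94
Net pay = $2973.34 − $791.94 = $2181.40

$2181.40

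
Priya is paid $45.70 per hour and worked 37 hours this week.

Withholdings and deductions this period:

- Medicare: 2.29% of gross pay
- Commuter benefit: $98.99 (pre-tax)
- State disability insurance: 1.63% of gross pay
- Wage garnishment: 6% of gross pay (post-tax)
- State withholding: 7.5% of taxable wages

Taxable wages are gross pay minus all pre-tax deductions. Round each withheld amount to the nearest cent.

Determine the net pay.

$1304.79

Gross pay: 37 × $45.70 = $1690.90
Commuter benefit: $98.99
Taxable wages = $1690.90 − $98.99 = $1591.91
State withholding: $1591.91 × 0.075 = $119.39
State disability insurance: $1690.90 × 0.0163 = $27.56
Medicare: $1690.90 × 0.0229 = $38.72
Wage garnishment: $1690.90 × 0.06 = $101.45
Total deductions = $98.99 + $119.39 + $27.56 + $38.72 + $101.45 = $386.11
Net pay = $1690.90 − $386.11 = $1304.79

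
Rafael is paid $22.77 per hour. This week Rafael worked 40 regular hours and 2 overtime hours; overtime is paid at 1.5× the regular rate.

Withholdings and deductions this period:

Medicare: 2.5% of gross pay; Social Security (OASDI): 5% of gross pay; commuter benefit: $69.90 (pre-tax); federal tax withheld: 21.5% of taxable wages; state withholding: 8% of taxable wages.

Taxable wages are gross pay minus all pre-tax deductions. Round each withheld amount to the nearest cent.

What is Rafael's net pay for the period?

Regular pay: 40 × $22.77 = $910.80
Overtime pay: 2 × $22.77 × 1.5 = $68.31
Gross pay = $910.80 + $68.31 = $979.11
Commuter benefit: $69.90
Taxable wages = $979.11 − $69.90 = $909.21
State withholding: $909.21 × 0.08 = $72.74
Federal tax withheld: $909.21 × 0.215 = $195.48
Medicare: $979.11 × 0.025 = $24.48
Social Security (OASDI): $979.11 × 0.05 = $48.96
Total deductions = $69.90 + $72.74 + $195.48 + $24.48 + $48.96 = $411.56
Net pay = $979.11 − $411.56 = $567.55

$567.55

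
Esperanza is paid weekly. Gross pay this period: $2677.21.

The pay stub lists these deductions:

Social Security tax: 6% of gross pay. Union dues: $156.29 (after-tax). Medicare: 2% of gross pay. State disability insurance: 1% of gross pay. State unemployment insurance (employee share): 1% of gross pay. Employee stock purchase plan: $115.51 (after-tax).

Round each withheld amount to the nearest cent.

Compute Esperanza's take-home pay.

State disability insurance: $2677.21 × 0.01 = $26.77
Medicare: $2677.21 × 0.02 = $53.54
Social Security tax: $2677.21 × 0.06 = $160.63
State unemployment insurance (employee share): $2677.21 × 0.01 = $26.77
Union dues: $156.29
Employee stock purchase plan: $115.51
Total deductions = $26.77 + $53.54 + $160.63 + $26.77 + $156.29 + $115.51 = $539.51
Net pay = $2677.21 − $539.51 = $2137.70

$2137.70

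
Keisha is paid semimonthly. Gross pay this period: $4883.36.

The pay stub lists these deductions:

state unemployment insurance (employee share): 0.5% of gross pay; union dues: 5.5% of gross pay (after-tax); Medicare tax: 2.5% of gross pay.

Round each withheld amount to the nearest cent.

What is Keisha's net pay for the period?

$4468.28

Medicare tax: $4883.36 × 0.025 = $122.08
State unemployment insurance (employee share): $4883.36 × 0.005 = $24.42
Union dues: $4883.36 × 0.055 = $268.58
Total deductions = $122.08 + $24.42 + $268.58 = $415.08
Net pay = $4883.36 − $415.08 = $4468.28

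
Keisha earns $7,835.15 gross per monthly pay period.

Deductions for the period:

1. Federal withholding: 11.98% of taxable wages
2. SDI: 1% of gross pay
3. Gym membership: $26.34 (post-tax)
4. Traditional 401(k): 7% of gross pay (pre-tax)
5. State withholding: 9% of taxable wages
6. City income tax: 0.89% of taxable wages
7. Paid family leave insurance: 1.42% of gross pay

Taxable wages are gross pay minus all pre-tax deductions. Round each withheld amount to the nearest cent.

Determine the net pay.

$5,477.14

Traditional 401(k): $7,835.15 × 0.07 = $548.46
Taxable wages = $7,835.15 − $548.46 = $7,286.69
State withholding: $7,286.69 × 0.09 = $655.80
City income tax: $7,286.69 × 0.0089 = $64.85
Federal withholding: $7,286.69 × 0.1198 = $872.95
Paid family leave insurance: $7,835.15 × 0.0142 = $111.26
SDI: $7,835.15 × 0.01 = $78.35
Gym membership: $26.34
Total deductions = $548.46 + $655.80 + $64.85 + $872.95 + $111.26 + $78.35 + $26.34 = $2,358.01
Net pay = $7,835.15 − $2,358.01 = $5,477.14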